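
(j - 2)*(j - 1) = j^2 - 3*j + 2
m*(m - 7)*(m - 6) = m^3 - 13*m^2 + 42*m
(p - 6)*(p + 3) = p^2 - 3*p - 18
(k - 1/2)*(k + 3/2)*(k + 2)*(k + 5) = k^4 + 8*k^3 + 65*k^2/4 + 19*k/4 - 15/2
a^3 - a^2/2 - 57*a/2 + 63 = (a - 7/2)*(a - 3)*(a + 6)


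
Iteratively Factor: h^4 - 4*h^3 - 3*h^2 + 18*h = (h + 2)*(h^3 - 6*h^2 + 9*h) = (h - 3)*(h + 2)*(h^2 - 3*h) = h*(h - 3)*(h + 2)*(h - 3)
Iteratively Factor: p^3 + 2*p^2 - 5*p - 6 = (p + 1)*(p^2 + p - 6) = (p + 1)*(p + 3)*(p - 2)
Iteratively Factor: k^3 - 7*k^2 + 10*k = (k - 5)*(k^2 - 2*k) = (k - 5)*(k - 2)*(k)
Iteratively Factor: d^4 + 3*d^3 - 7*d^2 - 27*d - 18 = (d + 1)*(d^3 + 2*d^2 - 9*d - 18) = (d + 1)*(d + 2)*(d^2 - 9) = (d - 3)*(d + 1)*(d + 2)*(d + 3)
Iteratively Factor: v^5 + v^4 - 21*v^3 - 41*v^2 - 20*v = (v - 5)*(v^4 + 6*v^3 + 9*v^2 + 4*v) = (v - 5)*(v + 1)*(v^3 + 5*v^2 + 4*v) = (v - 5)*(v + 1)*(v + 4)*(v^2 + v) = (v - 5)*(v + 1)^2*(v + 4)*(v)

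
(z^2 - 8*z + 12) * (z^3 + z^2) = z^5 - 7*z^4 + 4*z^3 + 12*z^2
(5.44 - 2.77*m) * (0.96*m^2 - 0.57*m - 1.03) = -2.6592*m^3 + 6.8013*m^2 - 0.2477*m - 5.6032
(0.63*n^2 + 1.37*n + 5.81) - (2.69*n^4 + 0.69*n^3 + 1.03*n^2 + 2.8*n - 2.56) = -2.69*n^4 - 0.69*n^3 - 0.4*n^2 - 1.43*n + 8.37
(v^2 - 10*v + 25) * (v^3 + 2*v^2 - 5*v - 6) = v^5 - 8*v^4 + 94*v^2 - 65*v - 150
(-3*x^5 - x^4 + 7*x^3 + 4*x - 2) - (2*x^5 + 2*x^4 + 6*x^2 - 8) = -5*x^5 - 3*x^4 + 7*x^3 - 6*x^2 + 4*x + 6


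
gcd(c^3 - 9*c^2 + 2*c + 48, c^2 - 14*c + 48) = c - 8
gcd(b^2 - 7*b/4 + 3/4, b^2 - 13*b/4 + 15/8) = b - 3/4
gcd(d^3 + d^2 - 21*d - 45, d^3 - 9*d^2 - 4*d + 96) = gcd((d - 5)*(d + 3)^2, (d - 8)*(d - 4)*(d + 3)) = d + 3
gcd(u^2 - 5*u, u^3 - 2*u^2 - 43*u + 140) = u - 5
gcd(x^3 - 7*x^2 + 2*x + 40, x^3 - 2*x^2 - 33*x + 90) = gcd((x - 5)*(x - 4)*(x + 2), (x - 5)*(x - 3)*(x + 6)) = x - 5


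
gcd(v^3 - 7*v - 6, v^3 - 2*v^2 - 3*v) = v^2 - 2*v - 3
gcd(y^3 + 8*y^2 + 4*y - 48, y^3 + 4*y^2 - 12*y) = y^2 + 4*y - 12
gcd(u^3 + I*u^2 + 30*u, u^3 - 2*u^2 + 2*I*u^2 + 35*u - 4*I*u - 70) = u - 5*I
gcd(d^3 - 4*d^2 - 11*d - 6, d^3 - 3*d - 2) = d^2 + 2*d + 1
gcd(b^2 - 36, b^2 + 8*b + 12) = b + 6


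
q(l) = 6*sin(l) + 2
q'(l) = 6*cos(l)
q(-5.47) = 6.36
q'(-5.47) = 4.12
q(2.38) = 6.14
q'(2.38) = -4.34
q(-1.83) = -3.80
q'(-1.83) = -1.54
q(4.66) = -3.99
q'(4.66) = -0.31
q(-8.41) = -3.10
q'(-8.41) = -3.17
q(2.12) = 7.12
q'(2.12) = -3.13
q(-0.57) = -1.24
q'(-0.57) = 5.05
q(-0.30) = 0.23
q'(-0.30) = 5.73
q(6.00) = 0.32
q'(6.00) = 5.76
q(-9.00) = -0.47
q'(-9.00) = -5.47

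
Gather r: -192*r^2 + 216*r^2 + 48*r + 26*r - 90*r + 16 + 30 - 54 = 24*r^2 - 16*r - 8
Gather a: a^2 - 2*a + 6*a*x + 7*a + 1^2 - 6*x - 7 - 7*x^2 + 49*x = a^2 + a*(6*x + 5) - 7*x^2 + 43*x - 6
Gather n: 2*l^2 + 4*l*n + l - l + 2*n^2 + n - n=2*l^2 + 4*l*n + 2*n^2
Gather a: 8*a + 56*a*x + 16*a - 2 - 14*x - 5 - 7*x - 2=a*(56*x + 24) - 21*x - 9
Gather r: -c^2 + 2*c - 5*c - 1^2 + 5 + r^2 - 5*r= -c^2 - 3*c + r^2 - 5*r + 4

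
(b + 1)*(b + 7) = b^2 + 8*b + 7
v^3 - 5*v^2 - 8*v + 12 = (v - 6)*(v - 1)*(v + 2)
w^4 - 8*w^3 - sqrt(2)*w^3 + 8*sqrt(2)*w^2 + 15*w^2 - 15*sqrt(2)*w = w*(w - 5)*(w - 3)*(w - sqrt(2))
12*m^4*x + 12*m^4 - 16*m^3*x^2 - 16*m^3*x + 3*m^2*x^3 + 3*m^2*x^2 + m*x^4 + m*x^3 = (-2*m + x)*(-m + x)*(6*m + x)*(m*x + m)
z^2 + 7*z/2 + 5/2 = (z + 1)*(z + 5/2)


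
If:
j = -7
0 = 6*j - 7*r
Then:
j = -7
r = -6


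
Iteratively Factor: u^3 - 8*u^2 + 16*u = (u - 4)*(u^2 - 4*u) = u*(u - 4)*(u - 4)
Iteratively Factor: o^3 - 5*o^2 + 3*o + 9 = (o - 3)*(o^2 - 2*o - 3) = (o - 3)^2*(o + 1)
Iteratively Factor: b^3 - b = (b + 1)*(b^2 - b) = b*(b + 1)*(b - 1)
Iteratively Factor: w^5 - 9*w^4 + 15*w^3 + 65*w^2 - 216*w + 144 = (w - 3)*(w^4 - 6*w^3 - 3*w^2 + 56*w - 48) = (w - 3)*(w + 3)*(w^3 - 9*w^2 + 24*w - 16) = (w - 3)*(w - 1)*(w + 3)*(w^2 - 8*w + 16) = (w - 4)*(w - 3)*(w - 1)*(w + 3)*(w - 4)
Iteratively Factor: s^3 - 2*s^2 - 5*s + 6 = (s - 1)*(s^2 - s - 6) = (s - 3)*(s - 1)*(s + 2)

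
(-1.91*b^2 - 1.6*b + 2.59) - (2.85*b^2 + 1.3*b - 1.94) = -4.76*b^2 - 2.9*b + 4.53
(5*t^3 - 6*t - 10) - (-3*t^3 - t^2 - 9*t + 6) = 8*t^3 + t^2 + 3*t - 16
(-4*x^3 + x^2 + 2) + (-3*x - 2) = -4*x^3 + x^2 - 3*x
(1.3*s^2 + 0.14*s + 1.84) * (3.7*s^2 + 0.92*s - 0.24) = 4.81*s^4 + 1.714*s^3 + 6.6248*s^2 + 1.6592*s - 0.4416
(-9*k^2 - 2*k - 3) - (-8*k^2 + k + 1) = -k^2 - 3*k - 4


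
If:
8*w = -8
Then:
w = -1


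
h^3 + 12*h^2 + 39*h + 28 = (h + 1)*(h + 4)*(h + 7)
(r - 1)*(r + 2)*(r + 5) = r^3 + 6*r^2 + 3*r - 10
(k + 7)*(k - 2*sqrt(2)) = k^2 - 2*sqrt(2)*k + 7*k - 14*sqrt(2)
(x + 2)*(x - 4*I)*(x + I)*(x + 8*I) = x^4 + 2*x^3 + 5*I*x^3 + 28*x^2 + 10*I*x^2 + 56*x + 32*I*x + 64*I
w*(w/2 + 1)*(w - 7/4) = w^3/2 + w^2/8 - 7*w/4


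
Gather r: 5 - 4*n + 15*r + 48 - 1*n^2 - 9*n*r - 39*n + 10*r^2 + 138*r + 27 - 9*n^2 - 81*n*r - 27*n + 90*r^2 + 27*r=-10*n^2 - 70*n + 100*r^2 + r*(180 - 90*n) + 80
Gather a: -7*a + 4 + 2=6 - 7*a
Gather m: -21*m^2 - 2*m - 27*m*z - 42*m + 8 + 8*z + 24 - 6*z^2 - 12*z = -21*m^2 + m*(-27*z - 44) - 6*z^2 - 4*z + 32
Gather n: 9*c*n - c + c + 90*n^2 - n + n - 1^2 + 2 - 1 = 9*c*n + 90*n^2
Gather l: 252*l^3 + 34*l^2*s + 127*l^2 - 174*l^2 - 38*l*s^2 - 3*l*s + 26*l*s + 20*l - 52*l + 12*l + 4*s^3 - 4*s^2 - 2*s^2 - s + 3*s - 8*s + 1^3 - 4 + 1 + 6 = 252*l^3 + l^2*(34*s - 47) + l*(-38*s^2 + 23*s - 20) + 4*s^3 - 6*s^2 - 6*s + 4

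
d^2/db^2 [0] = 0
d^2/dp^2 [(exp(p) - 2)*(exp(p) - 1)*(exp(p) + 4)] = (9*exp(2*p) + 4*exp(p) - 10)*exp(p)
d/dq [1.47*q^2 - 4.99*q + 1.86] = 2.94*q - 4.99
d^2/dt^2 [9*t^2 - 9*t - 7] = 18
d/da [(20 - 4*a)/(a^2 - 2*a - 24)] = 4*(-a^2 + 2*a + 2*(a - 5)*(a - 1) + 24)/(-a^2 + 2*a + 24)^2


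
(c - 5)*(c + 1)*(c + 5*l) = c^3 + 5*c^2*l - 4*c^2 - 20*c*l - 5*c - 25*l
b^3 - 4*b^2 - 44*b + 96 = (b - 8)*(b - 2)*(b + 6)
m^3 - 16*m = m*(m - 4)*(m + 4)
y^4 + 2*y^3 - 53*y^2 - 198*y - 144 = (y - 8)*(y + 1)*(y + 3)*(y + 6)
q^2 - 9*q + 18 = (q - 6)*(q - 3)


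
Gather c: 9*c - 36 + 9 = 9*c - 27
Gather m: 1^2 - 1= 0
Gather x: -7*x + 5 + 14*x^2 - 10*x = 14*x^2 - 17*x + 5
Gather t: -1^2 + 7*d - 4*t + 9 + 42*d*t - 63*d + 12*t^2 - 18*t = -56*d + 12*t^2 + t*(42*d - 22) + 8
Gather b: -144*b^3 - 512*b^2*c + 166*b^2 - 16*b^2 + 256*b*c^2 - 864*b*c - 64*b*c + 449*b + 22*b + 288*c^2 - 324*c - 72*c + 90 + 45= -144*b^3 + b^2*(150 - 512*c) + b*(256*c^2 - 928*c + 471) + 288*c^2 - 396*c + 135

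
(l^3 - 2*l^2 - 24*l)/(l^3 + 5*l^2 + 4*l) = (l - 6)/(l + 1)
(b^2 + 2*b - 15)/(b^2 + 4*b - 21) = (b + 5)/(b + 7)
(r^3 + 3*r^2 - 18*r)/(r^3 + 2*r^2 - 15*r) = (r + 6)/(r + 5)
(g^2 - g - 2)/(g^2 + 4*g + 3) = (g - 2)/(g + 3)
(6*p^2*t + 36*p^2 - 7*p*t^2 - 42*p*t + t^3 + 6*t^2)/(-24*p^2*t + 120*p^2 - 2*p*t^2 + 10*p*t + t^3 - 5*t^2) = (-p*t - 6*p + t^2 + 6*t)/(4*p*t - 20*p + t^2 - 5*t)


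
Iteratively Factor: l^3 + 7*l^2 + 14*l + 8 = (l + 1)*(l^2 + 6*l + 8) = (l + 1)*(l + 2)*(l + 4)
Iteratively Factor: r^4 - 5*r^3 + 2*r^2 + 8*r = (r - 4)*(r^3 - r^2 - 2*r) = r*(r - 4)*(r^2 - r - 2) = r*(r - 4)*(r - 2)*(r + 1)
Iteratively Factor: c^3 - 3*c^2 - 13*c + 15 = (c - 1)*(c^2 - 2*c - 15) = (c - 5)*(c - 1)*(c + 3)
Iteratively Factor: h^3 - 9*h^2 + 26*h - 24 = (h - 4)*(h^2 - 5*h + 6) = (h - 4)*(h - 3)*(h - 2)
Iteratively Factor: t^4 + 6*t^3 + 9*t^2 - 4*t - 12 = (t - 1)*(t^3 + 7*t^2 + 16*t + 12) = (t - 1)*(t + 2)*(t^2 + 5*t + 6) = (t - 1)*(t + 2)^2*(t + 3)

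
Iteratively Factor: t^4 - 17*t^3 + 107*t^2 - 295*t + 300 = (t - 3)*(t^3 - 14*t^2 + 65*t - 100) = (t - 5)*(t - 3)*(t^2 - 9*t + 20) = (t - 5)^2*(t - 3)*(t - 4)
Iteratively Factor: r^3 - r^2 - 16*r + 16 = (r - 1)*(r^2 - 16) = (r - 4)*(r - 1)*(r + 4)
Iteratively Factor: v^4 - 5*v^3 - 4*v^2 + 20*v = (v + 2)*(v^3 - 7*v^2 + 10*v) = (v - 5)*(v + 2)*(v^2 - 2*v) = (v - 5)*(v - 2)*(v + 2)*(v)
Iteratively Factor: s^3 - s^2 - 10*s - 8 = (s + 1)*(s^2 - 2*s - 8) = (s - 4)*(s + 1)*(s + 2)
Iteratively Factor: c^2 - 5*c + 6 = (c - 2)*(c - 3)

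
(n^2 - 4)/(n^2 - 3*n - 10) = (n - 2)/(n - 5)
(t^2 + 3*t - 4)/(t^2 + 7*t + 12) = (t - 1)/(t + 3)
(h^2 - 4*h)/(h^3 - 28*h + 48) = h/(h^2 + 4*h - 12)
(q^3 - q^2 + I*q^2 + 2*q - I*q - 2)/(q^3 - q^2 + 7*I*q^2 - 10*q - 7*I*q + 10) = (q - I)/(q + 5*I)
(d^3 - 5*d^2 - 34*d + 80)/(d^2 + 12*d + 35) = (d^2 - 10*d + 16)/(d + 7)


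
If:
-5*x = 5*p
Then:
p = -x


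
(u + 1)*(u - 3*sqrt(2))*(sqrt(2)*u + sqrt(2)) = sqrt(2)*u^3 - 6*u^2 + 2*sqrt(2)*u^2 - 12*u + sqrt(2)*u - 6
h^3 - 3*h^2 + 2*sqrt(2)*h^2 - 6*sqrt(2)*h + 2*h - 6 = (h - 3)*(h + sqrt(2))^2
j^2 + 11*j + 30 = (j + 5)*(j + 6)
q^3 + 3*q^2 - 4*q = q*(q - 1)*(q + 4)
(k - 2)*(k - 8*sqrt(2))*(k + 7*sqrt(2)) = k^3 - 2*k^2 - sqrt(2)*k^2 - 112*k + 2*sqrt(2)*k + 224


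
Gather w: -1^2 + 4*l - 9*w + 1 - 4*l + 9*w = 0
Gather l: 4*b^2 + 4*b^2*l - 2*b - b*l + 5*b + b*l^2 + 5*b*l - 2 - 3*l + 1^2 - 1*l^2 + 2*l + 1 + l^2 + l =4*b^2 + b*l^2 + 3*b + l*(4*b^2 + 4*b)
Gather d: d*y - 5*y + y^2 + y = d*y + y^2 - 4*y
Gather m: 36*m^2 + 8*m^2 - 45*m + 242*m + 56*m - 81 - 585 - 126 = 44*m^2 + 253*m - 792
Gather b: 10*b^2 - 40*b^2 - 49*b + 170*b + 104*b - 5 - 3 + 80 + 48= -30*b^2 + 225*b + 120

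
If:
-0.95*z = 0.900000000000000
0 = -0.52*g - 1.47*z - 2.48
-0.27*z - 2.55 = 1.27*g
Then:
No Solution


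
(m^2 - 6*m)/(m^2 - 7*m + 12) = m*(m - 6)/(m^2 - 7*m + 12)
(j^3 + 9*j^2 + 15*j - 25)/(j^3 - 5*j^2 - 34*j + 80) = (j^2 + 4*j - 5)/(j^2 - 10*j + 16)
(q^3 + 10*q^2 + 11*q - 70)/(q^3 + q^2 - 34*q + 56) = (q + 5)/(q - 4)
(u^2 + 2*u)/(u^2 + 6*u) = (u + 2)/(u + 6)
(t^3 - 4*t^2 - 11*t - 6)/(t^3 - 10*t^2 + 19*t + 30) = (t + 1)/(t - 5)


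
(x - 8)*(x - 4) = x^2 - 12*x + 32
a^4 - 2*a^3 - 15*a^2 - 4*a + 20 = (a - 5)*(a - 1)*(a + 2)^2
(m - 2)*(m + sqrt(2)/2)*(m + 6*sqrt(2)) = m^3 - 2*m^2 + 13*sqrt(2)*m^2/2 - 13*sqrt(2)*m + 6*m - 12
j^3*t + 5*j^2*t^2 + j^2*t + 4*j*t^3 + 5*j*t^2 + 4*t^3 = (j + t)*(j + 4*t)*(j*t + t)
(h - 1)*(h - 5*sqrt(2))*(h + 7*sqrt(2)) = h^3 - h^2 + 2*sqrt(2)*h^2 - 70*h - 2*sqrt(2)*h + 70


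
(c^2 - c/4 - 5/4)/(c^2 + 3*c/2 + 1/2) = (4*c - 5)/(2*(2*c + 1))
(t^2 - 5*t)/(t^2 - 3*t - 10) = t/(t + 2)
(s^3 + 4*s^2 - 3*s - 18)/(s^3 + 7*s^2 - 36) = (s + 3)/(s + 6)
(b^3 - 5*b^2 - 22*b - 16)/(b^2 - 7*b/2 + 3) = 2*(b^3 - 5*b^2 - 22*b - 16)/(2*b^2 - 7*b + 6)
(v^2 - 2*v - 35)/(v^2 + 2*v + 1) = (v^2 - 2*v - 35)/(v^2 + 2*v + 1)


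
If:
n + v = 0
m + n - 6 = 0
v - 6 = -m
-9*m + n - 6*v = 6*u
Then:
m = 6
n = 0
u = -9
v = 0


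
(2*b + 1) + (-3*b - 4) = -b - 3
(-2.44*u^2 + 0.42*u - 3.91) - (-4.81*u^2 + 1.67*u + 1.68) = 2.37*u^2 - 1.25*u - 5.59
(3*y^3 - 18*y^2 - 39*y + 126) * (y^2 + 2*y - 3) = 3*y^5 - 12*y^4 - 84*y^3 + 102*y^2 + 369*y - 378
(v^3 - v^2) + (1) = v^3 - v^2 + 1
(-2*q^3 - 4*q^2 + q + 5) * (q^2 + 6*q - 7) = -2*q^5 - 16*q^4 - 9*q^3 + 39*q^2 + 23*q - 35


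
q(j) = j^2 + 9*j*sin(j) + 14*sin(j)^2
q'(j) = 9*j*cos(j) + 2*j + 28*sin(j)*cos(j) + 9*sin(j)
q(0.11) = 0.29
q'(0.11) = 5.25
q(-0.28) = 1.84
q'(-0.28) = -12.91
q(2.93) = 14.74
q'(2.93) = -23.78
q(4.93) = -5.67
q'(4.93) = 4.75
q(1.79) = 32.27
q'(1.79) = 2.92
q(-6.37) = 45.65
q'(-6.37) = -73.05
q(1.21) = 23.91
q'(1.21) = 23.93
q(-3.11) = 10.57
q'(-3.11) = 22.36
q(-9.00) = 116.76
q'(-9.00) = 62.61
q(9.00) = 116.76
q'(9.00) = -62.61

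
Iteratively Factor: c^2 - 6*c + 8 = (c - 4)*(c - 2)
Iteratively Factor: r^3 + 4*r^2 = (r)*(r^2 + 4*r) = r^2*(r + 4)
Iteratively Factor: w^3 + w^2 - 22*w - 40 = (w - 5)*(w^2 + 6*w + 8) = (w - 5)*(w + 4)*(w + 2)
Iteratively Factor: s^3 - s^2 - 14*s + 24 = (s - 2)*(s^2 + s - 12) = (s - 2)*(s + 4)*(s - 3)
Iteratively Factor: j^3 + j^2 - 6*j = (j)*(j^2 + j - 6) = j*(j + 3)*(j - 2)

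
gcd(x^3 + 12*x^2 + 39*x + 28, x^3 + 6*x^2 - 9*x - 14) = x^2 + 8*x + 7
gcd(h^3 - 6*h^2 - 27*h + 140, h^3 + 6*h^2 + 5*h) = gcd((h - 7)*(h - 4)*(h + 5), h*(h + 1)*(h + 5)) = h + 5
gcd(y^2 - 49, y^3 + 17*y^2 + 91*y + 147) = y + 7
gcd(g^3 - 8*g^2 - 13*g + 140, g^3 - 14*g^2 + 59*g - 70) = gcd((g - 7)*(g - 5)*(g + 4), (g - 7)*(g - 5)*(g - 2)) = g^2 - 12*g + 35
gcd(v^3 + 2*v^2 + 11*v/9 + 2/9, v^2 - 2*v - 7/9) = v + 1/3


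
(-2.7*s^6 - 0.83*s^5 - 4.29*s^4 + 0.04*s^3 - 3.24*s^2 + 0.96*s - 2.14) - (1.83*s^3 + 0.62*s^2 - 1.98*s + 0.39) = -2.7*s^6 - 0.83*s^5 - 4.29*s^4 - 1.79*s^3 - 3.86*s^2 + 2.94*s - 2.53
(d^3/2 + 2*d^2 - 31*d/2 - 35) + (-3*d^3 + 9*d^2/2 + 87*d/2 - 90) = -5*d^3/2 + 13*d^2/2 + 28*d - 125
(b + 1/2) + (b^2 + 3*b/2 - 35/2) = b^2 + 5*b/2 - 17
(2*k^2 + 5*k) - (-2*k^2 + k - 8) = 4*k^2 + 4*k + 8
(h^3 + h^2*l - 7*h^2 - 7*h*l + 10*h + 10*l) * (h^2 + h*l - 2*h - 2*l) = h^5 + 2*h^4*l - 9*h^4 + h^3*l^2 - 18*h^3*l + 24*h^3 - 9*h^2*l^2 + 48*h^2*l - 20*h^2 + 24*h*l^2 - 40*h*l - 20*l^2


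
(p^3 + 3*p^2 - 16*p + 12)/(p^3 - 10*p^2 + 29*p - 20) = (p^2 + 4*p - 12)/(p^2 - 9*p + 20)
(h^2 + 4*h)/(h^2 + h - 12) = h/(h - 3)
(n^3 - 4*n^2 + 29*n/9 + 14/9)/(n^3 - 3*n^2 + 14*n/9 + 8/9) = (3*n - 7)/(3*n - 4)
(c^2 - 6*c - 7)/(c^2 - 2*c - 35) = (c + 1)/(c + 5)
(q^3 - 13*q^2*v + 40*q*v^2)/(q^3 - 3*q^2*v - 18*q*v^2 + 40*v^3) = q*(q - 8*v)/(q^2 + 2*q*v - 8*v^2)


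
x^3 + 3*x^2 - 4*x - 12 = (x - 2)*(x + 2)*(x + 3)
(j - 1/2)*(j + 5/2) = j^2 + 2*j - 5/4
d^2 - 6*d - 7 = (d - 7)*(d + 1)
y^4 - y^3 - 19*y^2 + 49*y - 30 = (y - 3)*(y - 2)*(y - 1)*(y + 5)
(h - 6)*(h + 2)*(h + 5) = h^3 + h^2 - 32*h - 60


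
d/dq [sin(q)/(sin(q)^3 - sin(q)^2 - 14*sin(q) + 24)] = (-2*sin(q)^3 + sin(q)^2 + 24)*cos(q)/(sin(q)^3 - sin(q)^2 - 14*sin(q) + 24)^2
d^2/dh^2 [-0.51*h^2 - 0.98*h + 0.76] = -1.02000000000000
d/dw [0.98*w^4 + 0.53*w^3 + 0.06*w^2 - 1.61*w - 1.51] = 3.92*w^3 + 1.59*w^2 + 0.12*w - 1.61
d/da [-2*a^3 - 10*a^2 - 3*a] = -6*a^2 - 20*a - 3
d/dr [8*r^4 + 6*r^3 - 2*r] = 32*r^3 + 18*r^2 - 2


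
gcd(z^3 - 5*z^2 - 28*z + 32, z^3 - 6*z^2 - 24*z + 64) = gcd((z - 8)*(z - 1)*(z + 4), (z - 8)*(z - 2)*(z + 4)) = z^2 - 4*z - 32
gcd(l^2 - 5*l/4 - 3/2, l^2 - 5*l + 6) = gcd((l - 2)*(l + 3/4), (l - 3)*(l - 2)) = l - 2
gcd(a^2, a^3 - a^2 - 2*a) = a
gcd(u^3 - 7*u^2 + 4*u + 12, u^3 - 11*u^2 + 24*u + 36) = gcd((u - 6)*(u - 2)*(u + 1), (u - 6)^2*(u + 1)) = u^2 - 5*u - 6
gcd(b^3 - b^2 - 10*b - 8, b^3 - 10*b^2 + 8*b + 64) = b^2 - 2*b - 8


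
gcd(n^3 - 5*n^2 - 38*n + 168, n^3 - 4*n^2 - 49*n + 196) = n^2 - 11*n + 28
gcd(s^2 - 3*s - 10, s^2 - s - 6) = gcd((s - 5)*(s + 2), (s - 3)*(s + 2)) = s + 2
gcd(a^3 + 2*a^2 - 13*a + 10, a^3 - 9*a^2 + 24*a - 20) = a - 2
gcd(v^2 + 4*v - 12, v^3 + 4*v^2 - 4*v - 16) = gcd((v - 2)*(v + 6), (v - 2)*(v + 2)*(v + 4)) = v - 2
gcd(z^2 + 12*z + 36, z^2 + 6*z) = z + 6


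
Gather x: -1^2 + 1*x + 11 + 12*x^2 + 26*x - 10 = 12*x^2 + 27*x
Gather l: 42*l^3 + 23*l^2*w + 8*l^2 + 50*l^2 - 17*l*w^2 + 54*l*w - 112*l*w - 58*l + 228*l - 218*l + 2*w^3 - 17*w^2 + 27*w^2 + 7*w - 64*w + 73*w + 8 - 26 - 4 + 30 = 42*l^3 + l^2*(23*w + 58) + l*(-17*w^2 - 58*w - 48) + 2*w^3 + 10*w^2 + 16*w + 8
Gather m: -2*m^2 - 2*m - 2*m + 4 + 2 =-2*m^2 - 4*m + 6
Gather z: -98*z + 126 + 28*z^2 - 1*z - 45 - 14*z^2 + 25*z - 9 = 14*z^2 - 74*z + 72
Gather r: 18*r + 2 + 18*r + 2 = 36*r + 4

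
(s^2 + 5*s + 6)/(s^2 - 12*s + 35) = (s^2 + 5*s + 6)/(s^2 - 12*s + 35)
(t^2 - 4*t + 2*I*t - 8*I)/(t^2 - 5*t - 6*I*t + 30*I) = (t^2 + 2*t*(-2 + I) - 8*I)/(t^2 - t*(5 + 6*I) + 30*I)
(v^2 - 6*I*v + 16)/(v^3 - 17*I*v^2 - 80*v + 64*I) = (v + 2*I)/(v^2 - 9*I*v - 8)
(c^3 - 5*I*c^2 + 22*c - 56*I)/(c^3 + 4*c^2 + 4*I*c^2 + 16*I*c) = (c^2 - 9*I*c - 14)/(c*(c + 4))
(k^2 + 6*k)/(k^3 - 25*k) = (k + 6)/(k^2 - 25)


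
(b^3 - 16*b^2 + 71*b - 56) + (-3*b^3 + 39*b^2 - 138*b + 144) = -2*b^3 + 23*b^2 - 67*b + 88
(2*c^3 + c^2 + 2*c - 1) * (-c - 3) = -2*c^4 - 7*c^3 - 5*c^2 - 5*c + 3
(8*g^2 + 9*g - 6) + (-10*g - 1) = 8*g^2 - g - 7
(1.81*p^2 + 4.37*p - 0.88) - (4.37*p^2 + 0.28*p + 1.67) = -2.56*p^2 + 4.09*p - 2.55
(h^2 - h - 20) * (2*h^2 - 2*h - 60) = 2*h^4 - 4*h^3 - 98*h^2 + 100*h + 1200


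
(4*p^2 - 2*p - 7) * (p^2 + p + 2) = 4*p^4 + 2*p^3 - p^2 - 11*p - 14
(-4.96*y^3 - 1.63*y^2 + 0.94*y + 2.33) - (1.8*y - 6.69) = -4.96*y^3 - 1.63*y^2 - 0.86*y + 9.02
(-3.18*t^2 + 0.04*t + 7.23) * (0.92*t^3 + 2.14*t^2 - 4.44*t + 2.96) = -2.9256*t^5 - 6.7684*t^4 + 20.8564*t^3 + 5.8818*t^2 - 31.9828*t + 21.4008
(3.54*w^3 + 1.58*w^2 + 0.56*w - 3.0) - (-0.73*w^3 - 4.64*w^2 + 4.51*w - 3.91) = 4.27*w^3 + 6.22*w^2 - 3.95*w + 0.91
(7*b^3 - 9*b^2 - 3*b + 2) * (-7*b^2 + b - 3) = -49*b^5 + 70*b^4 - 9*b^3 + 10*b^2 + 11*b - 6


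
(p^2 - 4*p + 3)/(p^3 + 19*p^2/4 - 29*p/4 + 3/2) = 4*(p - 3)/(4*p^2 + 23*p - 6)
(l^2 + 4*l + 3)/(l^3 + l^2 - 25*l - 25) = (l + 3)/(l^2 - 25)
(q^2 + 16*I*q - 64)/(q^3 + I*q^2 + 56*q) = (q + 8*I)/(q*(q - 7*I))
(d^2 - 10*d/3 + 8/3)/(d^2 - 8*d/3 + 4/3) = (3*d - 4)/(3*d - 2)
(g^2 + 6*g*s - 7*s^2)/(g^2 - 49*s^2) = (-g + s)/(-g + 7*s)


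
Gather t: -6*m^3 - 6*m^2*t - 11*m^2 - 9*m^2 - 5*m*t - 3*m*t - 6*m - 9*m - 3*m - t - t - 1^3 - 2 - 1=-6*m^3 - 20*m^2 - 18*m + t*(-6*m^2 - 8*m - 2) - 4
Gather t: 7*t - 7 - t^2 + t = -t^2 + 8*t - 7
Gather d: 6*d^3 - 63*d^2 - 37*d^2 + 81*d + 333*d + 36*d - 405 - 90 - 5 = 6*d^3 - 100*d^2 + 450*d - 500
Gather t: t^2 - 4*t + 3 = t^2 - 4*t + 3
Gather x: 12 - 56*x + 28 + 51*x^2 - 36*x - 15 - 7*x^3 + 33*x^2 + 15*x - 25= -7*x^3 + 84*x^2 - 77*x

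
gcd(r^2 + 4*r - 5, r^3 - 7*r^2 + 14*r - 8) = r - 1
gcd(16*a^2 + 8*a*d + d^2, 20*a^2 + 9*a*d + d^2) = 4*a + d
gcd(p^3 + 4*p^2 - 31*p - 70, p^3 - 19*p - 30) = p^2 - 3*p - 10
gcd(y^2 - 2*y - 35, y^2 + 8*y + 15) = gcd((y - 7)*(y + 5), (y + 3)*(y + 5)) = y + 5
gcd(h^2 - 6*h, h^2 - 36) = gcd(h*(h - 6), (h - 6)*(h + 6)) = h - 6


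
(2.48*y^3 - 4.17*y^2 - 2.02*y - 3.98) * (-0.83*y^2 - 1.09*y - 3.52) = -2.0584*y^5 + 0.757899999999999*y^4 - 2.5077*y^3 + 20.1836*y^2 + 11.4486*y + 14.0096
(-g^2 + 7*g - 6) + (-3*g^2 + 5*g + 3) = -4*g^2 + 12*g - 3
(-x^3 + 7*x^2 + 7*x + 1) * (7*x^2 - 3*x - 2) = -7*x^5 + 52*x^4 + 30*x^3 - 28*x^2 - 17*x - 2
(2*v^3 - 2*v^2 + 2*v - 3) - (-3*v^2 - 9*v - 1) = 2*v^3 + v^2 + 11*v - 2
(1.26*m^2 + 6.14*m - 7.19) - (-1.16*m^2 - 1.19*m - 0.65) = 2.42*m^2 + 7.33*m - 6.54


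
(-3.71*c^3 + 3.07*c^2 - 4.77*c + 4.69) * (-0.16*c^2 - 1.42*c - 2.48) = 0.5936*c^5 + 4.777*c^4 + 5.6046*c^3 - 1.5906*c^2 + 5.1698*c - 11.6312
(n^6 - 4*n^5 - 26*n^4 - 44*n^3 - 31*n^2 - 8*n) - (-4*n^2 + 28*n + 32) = n^6 - 4*n^5 - 26*n^4 - 44*n^3 - 27*n^2 - 36*n - 32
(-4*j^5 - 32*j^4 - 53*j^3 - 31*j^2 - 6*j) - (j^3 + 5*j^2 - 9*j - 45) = -4*j^5 - 32*j^4 - 54*j^3 - 36*j^2 + 3*j + 45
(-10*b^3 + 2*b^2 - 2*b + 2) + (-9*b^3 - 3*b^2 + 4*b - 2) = -19*b^3 - b^2 + 2*b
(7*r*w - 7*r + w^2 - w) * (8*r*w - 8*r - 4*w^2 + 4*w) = 56*r^2*w^2 - 112*r^2*w + 56*r^2 - 20*r*w^3 + 40*r*w^2 - 20*r*w - 4*w^4 + 8*w^3 - 4*w^2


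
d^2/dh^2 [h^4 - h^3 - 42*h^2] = 12*h^2 - 6*h - 84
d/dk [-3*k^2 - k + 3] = -6*k - 1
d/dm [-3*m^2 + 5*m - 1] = 5 - 6*m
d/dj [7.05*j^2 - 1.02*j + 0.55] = 14.1*j - 1.02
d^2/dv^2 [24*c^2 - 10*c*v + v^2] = 2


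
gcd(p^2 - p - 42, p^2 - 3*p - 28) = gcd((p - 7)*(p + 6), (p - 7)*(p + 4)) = p - 7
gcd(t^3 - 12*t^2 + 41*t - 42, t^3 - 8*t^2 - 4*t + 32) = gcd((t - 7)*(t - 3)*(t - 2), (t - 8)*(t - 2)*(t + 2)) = t - 2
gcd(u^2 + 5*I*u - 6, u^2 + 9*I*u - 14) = u + 2*I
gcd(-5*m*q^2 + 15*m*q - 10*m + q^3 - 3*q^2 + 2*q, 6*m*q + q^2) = 1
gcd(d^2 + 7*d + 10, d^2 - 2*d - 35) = d + 5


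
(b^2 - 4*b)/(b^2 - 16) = b/(b + 4)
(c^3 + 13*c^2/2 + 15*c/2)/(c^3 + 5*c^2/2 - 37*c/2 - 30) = c/(c - 4)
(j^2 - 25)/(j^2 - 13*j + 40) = (j + 5)/(j - 8)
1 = 1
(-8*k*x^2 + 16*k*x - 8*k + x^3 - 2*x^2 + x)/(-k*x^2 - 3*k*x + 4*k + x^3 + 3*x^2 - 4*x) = (-8*k*x + 8*k + x^2 - x)/(-k*x - 4*k + x^2 + 4*x)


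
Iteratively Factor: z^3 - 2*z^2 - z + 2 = (z - 1)*(z^2 - z - 2) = (z - 1)*(z + 1)*(z - 2)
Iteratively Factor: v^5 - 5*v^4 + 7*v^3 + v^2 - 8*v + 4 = (v - 2)*(v^4 - 3*v^3 + v^2 + 3*v - 2) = (v - 2)^2*(v^3 - v^2 - v + 1) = (v - 2)^2*(v - 1)*(v^2 - 1) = (v - 2)^2*(v - 1)*(v + 1)*(v - 1)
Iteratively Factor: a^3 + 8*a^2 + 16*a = (a)*(a^2 + 8*a + 16) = a*(a + 4)*(a + 4)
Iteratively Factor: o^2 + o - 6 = (o - 2)*(o + 3)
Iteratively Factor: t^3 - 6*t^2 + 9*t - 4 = (t - 1)*(t^2 - 5*t + 4) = (t - 1)^2*(t - 4)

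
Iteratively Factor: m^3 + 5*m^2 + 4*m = (m + 1)*(m^2 + 4*m) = m*(m + 1)*(m + 4)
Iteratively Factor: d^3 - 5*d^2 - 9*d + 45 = (d - 5)*(d^2 - 9) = (d - 5)*(d - 3)*(d + 3)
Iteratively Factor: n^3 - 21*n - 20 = (n - 5)*(n^2 + 5*n + 4) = (n - 5)*(n + 1)*(n + 4)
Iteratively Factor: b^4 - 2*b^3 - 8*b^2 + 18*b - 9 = (b - 3)*(b^3 + b^2 - 5*b + 3) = (b - 3)*(b + 3)*(b^2 - 2*b + 1) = (b - 3)*(b - 1)*(b + 3)*(b - 1)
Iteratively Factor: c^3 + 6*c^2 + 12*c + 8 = (c + 2)*(c^2 + 4*c + 4) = (c + 2)^2*(c + 2)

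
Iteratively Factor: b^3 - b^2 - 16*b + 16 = (b - 4)*(b^2 + 3*b - 4) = (b - 4)*(b + 4)*(b - 1)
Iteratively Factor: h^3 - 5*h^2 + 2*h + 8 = (h - 2)*(h^2 - 3*h - 4) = (h - 2)*(h + 1)*(h - 4)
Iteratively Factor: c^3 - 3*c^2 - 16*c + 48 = (c + 4)*(c^2 - 7*c + 12) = (c - 3)*(c + 4)*(c - 4)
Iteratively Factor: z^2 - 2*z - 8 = (z - 4)*(z + 2)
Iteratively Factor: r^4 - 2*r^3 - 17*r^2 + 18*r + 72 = (r - 3)*(r^3 + r^2 - 14*r - 24) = (r - 3)*(r + 2)*(r^2 - r - 12) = (r - 3)*(r + 2)*(r + 3)*(r - 4)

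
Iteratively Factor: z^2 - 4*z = (z - 4)*(z)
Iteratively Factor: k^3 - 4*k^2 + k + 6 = (k - 3)*(k^2 - k - 2) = (k - 3)*(k - 2)*(k + 1)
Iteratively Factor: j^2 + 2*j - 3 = (j - 1)*(j + 3)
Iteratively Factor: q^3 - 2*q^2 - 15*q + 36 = (q - 3)*(q^2 + q - 12) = (q - 3)^2*(q + 4)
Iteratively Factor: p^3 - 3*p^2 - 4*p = (p + 1)*(p^2 - 4*p) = (p - 4)*(p + 1)*(p)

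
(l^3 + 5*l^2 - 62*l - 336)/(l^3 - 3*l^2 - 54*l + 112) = (l + 6)/(l - 2)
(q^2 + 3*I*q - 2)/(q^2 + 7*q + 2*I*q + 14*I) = (q + I)/(q + 7)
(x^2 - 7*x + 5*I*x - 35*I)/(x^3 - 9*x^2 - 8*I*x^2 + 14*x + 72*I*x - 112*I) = (x + 5*I)/(x^2 + x*(-2 - 8*I) + 16*I)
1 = 1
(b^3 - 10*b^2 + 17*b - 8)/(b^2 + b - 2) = (b^2 - 9*b + 8)/(b + 2)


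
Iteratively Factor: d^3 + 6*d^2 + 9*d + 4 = (d + 1)*(d^2 + 5*d + 4) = (d + 1)^2*(d + 4)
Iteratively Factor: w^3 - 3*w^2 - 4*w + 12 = (w - 2)*(w^2 - w - 6) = (w - 3)*(w - 2)*(w + 2)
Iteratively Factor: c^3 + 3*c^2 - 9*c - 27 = (c - 3)*(c^2 + 6*c + 9) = (c - 3)*(c + 3)*(c + 3)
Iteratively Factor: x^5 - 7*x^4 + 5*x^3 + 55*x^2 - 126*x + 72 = (x - 2)*(x^4 - 5*x^3 - 5*x^2 + 45*x - 36) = (x - 3)*(x - 2)*(x^3 - 2*x^2 - 11*x + 12) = (x - 3)*(x - 2)*(x - 1)*(x^2 - x - 12) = (x - 3)*(x - 2)*(x - 1)*(x + 3)*(x - 4)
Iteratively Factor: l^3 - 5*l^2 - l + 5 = (l + 1)*(l^2 - 6*l + 5) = (l - 1)*(l + 1)*(l - 5)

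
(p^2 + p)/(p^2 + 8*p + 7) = p/(p + 7)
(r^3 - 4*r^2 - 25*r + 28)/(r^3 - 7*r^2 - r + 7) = (r + 4)/(r + 1)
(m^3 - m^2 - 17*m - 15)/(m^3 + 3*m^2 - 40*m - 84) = (m^3 - m^2 - 17*m - 15)/(m^3 + 3*m^2 - 40*m - 84)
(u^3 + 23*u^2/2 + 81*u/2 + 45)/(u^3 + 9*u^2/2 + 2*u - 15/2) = (u + 6)/(u - 1)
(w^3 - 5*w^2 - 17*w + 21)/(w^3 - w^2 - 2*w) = (-w^3 + 5*w^2 + 17*w - 21)/(w*(-w^2 + w + 2))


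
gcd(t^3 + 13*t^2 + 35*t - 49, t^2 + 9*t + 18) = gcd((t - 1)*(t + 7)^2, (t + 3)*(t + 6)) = 1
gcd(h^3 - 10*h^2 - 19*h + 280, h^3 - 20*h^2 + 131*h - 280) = h^2 - 15*h + 56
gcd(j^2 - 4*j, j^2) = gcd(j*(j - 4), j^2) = j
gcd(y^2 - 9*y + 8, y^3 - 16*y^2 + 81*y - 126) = 1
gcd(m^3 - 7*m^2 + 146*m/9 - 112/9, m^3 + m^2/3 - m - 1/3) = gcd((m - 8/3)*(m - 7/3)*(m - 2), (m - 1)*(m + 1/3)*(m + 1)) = 1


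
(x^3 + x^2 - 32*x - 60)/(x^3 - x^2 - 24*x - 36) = (x + 5)/(x + 3)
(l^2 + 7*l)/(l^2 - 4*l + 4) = l*(l + 7)/(l^2 - 4*l + 4)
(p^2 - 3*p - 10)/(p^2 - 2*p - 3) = (-p^2 + 3*p + 10)/(-p^2 + 2*p + 3)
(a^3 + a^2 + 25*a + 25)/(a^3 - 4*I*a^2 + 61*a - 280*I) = (a^2 + a*(1 + 5*I) + 5*I)/(a^2 + I*a + 56)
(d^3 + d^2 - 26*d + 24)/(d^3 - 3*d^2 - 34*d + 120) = (d - 1)/(d - 5)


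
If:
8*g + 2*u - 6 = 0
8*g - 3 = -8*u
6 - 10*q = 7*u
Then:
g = 7/8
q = 19/20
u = -1/2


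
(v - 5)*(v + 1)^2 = v^3 - 3*v^2 - 9*v - 5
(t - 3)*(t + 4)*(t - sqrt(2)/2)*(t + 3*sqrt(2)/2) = t^4 + t^3 + sqrt(2)*t^3 - 27*t^2/2 + sqrt(2)*t^2 - 12*sqrt(2)*t - 3*t/2 + 18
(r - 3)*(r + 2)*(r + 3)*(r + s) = r^4 + r^3*s + 2*r^3 + 2*r^2*s - 9*r^2 - 9*r*s - 18*r - 18*s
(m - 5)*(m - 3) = m^2 - 8*m + 15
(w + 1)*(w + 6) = w^2 + 7*w + 6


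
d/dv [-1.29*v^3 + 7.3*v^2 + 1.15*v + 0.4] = -3.87*v^2 + 14.6*v + 1.15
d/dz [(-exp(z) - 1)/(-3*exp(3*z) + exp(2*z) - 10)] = (-(exp(z) + 1)*(9*exp(z) - 2)*exp(z) + 3*exp(3*z) - exp(2*z) + 10)*exp(z)/(3*exp(3*z) - exp(2*z) + 10)^2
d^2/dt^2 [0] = 0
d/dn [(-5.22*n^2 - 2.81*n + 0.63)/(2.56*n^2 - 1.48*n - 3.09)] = (14.9192*n^2 + 29.034*n + 9.6153)/(6.5536*n^4 - 7.5776*n^3 - 13.6304*n^2 + 9.1464*n + 9.5481)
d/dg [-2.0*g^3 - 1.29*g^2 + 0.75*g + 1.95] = -6.0*g^2 - 2.58*g + 0.75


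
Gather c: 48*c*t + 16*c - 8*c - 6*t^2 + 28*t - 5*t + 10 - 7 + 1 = c*(48*t + 8) - 6*t^2 + 23*t + 4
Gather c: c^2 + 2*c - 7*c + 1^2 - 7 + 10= c^2 - 5*c + 4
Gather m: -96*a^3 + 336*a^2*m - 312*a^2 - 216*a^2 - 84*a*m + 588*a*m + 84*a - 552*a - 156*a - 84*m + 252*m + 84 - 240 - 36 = -96*a^3 - 528*a^2 - 624*a + m*(336*a^2 + 504*a + 168) - 192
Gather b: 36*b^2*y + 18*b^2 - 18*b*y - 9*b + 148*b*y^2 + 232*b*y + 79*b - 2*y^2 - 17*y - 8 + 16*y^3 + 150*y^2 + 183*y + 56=b^2*(36*y + 18) + b*(148*y^2 + 214*y + 70) + 16*y^3 + 148*y^2 + 166*y + 48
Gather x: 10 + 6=16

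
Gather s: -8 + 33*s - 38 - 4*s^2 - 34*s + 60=-4*s^2 - s + 14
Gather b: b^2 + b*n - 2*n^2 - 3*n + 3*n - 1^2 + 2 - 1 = b^2 + b*n - 2*n^2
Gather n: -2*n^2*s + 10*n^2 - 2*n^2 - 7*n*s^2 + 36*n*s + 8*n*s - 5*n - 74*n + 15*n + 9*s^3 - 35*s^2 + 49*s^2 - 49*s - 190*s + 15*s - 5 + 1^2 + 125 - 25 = n^2*(8 - 2*s) + n*(-7*s^2 + 44*s - 64) + 9*s^3 + 14*s^2 - 224*s + 96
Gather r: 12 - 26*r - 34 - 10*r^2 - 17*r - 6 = -10*r^2 - 43*r - 28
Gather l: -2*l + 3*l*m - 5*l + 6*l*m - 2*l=l*(9*m - 9)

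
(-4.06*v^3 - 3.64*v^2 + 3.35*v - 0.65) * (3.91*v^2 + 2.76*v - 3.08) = -15.8746*v^5 - 25.438*v^4 + 15.5569*v^3 + 17.9157*v^2 - 12.112*v + 2.002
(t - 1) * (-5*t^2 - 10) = -5*t^3 + 5*t^2 - 10*t + 10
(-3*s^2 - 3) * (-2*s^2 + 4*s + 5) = 6*s^4 - 12*s^3 - 9*s^2 - 12*s - 15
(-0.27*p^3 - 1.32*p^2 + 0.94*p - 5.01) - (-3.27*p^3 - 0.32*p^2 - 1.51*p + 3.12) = 3.0*p^3 - 1.0*p^2 + 2.45*p - 8.13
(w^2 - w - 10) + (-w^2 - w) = -2*w - 10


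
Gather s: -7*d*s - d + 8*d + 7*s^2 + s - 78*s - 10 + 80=7*d + 7*s^2 + s*(-7*d - 77) + 70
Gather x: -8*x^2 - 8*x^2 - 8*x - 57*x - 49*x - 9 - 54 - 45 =-16*x^2 - 114*x - 108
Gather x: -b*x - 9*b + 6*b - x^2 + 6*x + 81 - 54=-3*b - x^2 + x*(6 - b) + 27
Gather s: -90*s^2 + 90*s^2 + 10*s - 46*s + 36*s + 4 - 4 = 0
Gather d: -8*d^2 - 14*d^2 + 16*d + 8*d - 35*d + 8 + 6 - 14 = -22*d^2 - 11*d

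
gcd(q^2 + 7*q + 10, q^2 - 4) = q + 2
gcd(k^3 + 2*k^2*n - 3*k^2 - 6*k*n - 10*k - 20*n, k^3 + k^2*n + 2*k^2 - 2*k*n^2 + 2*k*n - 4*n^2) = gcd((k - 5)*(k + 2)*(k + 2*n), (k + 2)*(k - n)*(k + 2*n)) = k^2 + 2*k*n + 2*k + 4*n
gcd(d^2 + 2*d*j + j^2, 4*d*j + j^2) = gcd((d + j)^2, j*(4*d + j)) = 1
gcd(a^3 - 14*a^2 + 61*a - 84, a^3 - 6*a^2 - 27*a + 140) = a^2 - 11*a + 28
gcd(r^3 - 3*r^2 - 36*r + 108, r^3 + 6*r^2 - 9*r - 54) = r^2 + 3*r - 18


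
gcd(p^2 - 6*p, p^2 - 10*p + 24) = p - 6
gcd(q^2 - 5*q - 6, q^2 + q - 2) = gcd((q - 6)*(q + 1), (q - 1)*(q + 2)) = 1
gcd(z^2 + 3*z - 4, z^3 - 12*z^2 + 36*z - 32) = 1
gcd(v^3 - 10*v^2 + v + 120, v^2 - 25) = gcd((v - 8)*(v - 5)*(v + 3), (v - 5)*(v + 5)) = v - 5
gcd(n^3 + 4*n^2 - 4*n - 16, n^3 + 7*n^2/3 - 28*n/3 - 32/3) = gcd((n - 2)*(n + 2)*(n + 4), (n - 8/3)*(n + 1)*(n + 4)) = n + 4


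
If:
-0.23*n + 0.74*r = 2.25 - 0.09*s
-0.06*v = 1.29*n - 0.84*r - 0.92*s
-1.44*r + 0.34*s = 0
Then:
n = 29.8576090180955 - 0.18847028577079*v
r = 8.13185998220113 - 0.0386631068921191*v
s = 34.440818748146 - 0.163749629190151*v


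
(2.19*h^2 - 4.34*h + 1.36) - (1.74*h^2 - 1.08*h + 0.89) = 0.45*h^2 - 3.26*h + 0.47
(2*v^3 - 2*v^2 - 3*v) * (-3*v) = -6*v^4 + 6*v^3 + 9*v^2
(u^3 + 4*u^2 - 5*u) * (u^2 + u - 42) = u^5 + 5*u^4 - 43*u^3 - 173*u^2 + 210*u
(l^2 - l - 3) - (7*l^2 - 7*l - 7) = -6*l^2 + 6*l + 4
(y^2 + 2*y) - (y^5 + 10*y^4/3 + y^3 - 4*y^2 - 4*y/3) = -y^5 - 10*y^4/3 - y^3 + 5*y^2 + 10*y/3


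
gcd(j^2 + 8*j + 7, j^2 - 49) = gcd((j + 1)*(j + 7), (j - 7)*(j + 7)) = j + 7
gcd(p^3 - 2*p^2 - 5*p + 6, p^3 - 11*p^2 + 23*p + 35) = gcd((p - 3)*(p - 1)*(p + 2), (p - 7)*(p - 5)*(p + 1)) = 1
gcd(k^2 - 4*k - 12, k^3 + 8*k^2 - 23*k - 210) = 1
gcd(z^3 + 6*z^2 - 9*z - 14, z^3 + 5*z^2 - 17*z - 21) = z^2 + 8*z + 7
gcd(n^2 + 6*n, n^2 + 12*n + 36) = n + 6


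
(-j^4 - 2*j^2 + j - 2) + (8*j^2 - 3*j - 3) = -j^4 + 6*j^2 - 2*j - 5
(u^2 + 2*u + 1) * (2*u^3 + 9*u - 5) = 2*u^5 + 4*u^4 + 11*u^3 + 13*u^2 - u - 5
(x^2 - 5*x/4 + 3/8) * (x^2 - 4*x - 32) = x^4 - 21*x^3/4 - 213*x^2/8 + 77*x/2 - 12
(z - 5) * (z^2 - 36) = z^3 - 5*z^2 - 36*z + 180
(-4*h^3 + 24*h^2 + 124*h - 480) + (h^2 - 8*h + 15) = -4*h^3 + 25*h^2 + 116*h - 465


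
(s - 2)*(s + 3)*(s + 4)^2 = s^4 + 9*s^3 + 18*s^2 - 32*s - 96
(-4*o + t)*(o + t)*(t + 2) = -4*o^2*t - 8*o^2 - 3*o*t^2 - 6*o*t + t^3 + 2*t^2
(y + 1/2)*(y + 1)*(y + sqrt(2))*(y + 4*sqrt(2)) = y^4 + 3*y^3/2 + 5*sqrt(2)*y^3 + 17*y^2/2 + 15*sqrt(2)*y^2/2 + 5*sqrt(2)*y/2 + 12*y + 4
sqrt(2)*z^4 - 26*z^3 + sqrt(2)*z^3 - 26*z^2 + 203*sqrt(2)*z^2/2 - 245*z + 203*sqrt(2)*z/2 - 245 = (z - 7*sqrt(2))*(z - 7*sqrt(2)/2)*(z - 5*sqrt(2)/2)*(sqrt(2)*z + sqrt(2))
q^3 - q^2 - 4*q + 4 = (q - 2)*(q - 1)*(q + 2)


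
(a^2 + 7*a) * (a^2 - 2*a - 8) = a^4 + 5*a^3 - 22*a^2 - 56*a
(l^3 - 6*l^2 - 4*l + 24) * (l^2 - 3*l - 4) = l^5 - 9*l^4 + 10*l^3 + 60*l^2 - 56*l - 96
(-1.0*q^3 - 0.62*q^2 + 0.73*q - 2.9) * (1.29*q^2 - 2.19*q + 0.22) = -1.29*q^5 + 1.3902*q^4 + 2.0795*q^3 - 5.4761*q^2 + 6.5116*q - 0.638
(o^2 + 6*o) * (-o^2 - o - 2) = -o^4 - 7*o^3 - 8*o^2 - 12*o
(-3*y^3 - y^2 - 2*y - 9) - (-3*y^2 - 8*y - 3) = -3*y^3 + 2*y^2 + 6*y - 6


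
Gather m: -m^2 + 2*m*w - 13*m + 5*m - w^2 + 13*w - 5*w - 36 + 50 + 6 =-m^2 + m*(2*w - 8) - w^2 + 8*w + 20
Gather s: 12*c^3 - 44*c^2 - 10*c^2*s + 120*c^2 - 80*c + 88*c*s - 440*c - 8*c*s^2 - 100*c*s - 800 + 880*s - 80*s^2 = 12*c^3 + 76*c^2 - 520*c + s^2*(-8*c - 80) + s*(-10*c^2 - 12*c + 880) - 800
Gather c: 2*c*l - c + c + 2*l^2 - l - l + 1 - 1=2*c*l + 2*l^2 - 2*l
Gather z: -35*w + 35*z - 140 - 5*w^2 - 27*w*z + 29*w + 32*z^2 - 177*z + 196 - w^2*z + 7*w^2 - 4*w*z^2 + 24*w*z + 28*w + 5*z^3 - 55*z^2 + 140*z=2*w^2 + 22*w + 5*z^3 + z^2*(-4*w - 23) + z*(-w^2 - 3*w - 2) + 56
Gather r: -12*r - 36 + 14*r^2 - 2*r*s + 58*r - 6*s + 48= 14*r^2 + r*(46 - 2*s) - 6*s + 12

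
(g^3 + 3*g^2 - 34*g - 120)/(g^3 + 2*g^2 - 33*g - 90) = (g + 4)/(g + 3)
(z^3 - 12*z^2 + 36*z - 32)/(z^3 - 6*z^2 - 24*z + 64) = (z - 2)/(z + 4)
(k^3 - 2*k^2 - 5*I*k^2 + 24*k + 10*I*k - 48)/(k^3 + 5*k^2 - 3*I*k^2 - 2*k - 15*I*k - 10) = (k^3 - k^2*(2 + 5*I) + 2*k*(12 + 5*I) - 48)/(k^3 + k^2*(5 - 3*I) - k*(2 + 15*I) - 10)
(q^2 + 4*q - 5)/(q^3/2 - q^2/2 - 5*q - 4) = 2*(-q^2 - 4*q + 5)/(-q^3 + q^2 + 10*q + 8)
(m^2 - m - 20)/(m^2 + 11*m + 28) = (m - 5)/(m + 7)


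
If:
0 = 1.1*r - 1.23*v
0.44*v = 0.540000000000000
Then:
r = 1.37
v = 1.23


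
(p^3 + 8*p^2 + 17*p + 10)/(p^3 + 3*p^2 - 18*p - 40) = (p + 1)/(p - 4)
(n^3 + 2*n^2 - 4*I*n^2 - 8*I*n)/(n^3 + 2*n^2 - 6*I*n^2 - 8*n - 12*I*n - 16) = n/(n - 2*I)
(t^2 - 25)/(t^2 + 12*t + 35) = (t - 5)/(t + 7)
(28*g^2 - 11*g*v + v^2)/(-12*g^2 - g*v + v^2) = (-7*g + v)/(3*g + v)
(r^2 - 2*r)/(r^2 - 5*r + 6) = r/(r - 3)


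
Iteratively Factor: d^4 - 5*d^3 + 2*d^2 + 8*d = (d)*(d^3 - 5*d^2 + 2*d + 8) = d*(d + 1)*(d^2 - 6*d + 8) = d*(d - 4)*(d + 1)*(d - 2)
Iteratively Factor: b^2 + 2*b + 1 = (b + 1)*(b + 1)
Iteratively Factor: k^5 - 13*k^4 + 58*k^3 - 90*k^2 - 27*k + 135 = (k - 5)*(k^4 - 8*k^3 + 18*k^2 - 27) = (k - 5)*(k - 3)*(k^3 - 5*k^2 + 3*k + 9) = (k - 5)*(k - 3)^2*(k^2 - 2*k - 3) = (k - 5)*(k - 3)^2*(k + 1)*(k - 3)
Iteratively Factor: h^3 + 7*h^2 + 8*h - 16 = (h + 4)*(h^2 + 3*h - 4) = (h - 1)*(h + 4)*(h + 4)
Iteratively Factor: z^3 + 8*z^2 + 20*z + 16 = (z + 2)*(z^2 + 6*z + 8) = (z + 2)*(z + 4)*(z + 2)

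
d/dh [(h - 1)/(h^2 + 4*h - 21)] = (h^2 + 4*h - 2*(h - 1)*(h + 2) - 21)/(h^2 + 4*h - 21)^2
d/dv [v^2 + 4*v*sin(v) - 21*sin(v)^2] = 4*v*cos(v) + 2*v + 4*sin(v) - 21*sin(2*v)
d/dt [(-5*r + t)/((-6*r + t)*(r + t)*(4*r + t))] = 2*(-77*r^3 - 5*r^2*t + 8*r*t^2 - t^3)/(576*r^6 + 1248*r^5*t + 724*r^4*t^2 + 4*r^3*t^3 - 51*r^2*t^4 - 2*r*t^5 + t^6)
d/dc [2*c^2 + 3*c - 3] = 4*c + 3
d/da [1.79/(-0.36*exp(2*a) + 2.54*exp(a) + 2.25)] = (1.2888*exp(a) - 4.5466)*exp(a)/(-0.36*exp(2*a) + 2.54*exp(a) + 2.25)^2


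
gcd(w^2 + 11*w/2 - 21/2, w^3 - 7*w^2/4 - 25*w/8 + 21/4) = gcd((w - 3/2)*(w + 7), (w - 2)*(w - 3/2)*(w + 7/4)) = w - 3/2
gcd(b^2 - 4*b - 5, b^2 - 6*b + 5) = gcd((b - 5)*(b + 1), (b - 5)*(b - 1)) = b - 5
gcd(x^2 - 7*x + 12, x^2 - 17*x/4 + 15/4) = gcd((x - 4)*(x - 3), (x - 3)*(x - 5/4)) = x - 3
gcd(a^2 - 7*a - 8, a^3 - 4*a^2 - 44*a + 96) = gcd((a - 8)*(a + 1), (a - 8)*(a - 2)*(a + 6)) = a - 8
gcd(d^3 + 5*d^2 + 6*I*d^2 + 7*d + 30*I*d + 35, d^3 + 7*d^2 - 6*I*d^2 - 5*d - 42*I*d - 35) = d - I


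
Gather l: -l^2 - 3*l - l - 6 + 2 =-l^2 - 4*l - 4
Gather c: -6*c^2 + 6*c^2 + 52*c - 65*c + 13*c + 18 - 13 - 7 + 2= 0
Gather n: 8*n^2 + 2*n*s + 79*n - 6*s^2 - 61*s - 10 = 8*n^2 + n*(2*s + 79) - 6*s^2 - 61*s - 10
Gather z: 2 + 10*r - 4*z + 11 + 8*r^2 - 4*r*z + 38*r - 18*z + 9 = 8*r^2 + 48*r + z*(-4*r - 22) + 22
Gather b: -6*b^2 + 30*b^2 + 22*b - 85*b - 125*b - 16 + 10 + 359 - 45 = 24*b^2 - 188*b + 308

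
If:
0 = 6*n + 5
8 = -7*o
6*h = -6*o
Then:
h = 8/7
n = -5/6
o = -8/7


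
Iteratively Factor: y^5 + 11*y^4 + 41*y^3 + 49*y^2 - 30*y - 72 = (y + 3)*(y^4 + 8*y^3 + 17*y^2 - 2*y - 24) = (y + 2)*(y + 3)*(y^3 + 6*y^2 + 5*y - 12) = (y - 1)*(y + 2)*(y + 3)*(y^2 + 7*y + 12) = (y - 1)*(y + 2)*(y + 3)*(y + 4)*(y + 3)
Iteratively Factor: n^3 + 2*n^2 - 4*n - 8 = (n - 2)*(n^2 + 4*n + 4) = (n - 2)*(n + 2)*(n + 2)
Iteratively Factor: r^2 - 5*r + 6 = (r - 2)*(r - 3)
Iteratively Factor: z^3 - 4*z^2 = (z)*(z^2 - 4*z) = z^2*(z - 4)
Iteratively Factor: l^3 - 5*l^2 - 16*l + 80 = (l - 5)*(l^2 - 16) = (l - 5)*(l - 4)*(l + 4)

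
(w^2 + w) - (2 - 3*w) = w^2 + 4*w - 2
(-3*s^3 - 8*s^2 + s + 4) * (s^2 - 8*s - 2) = -3*s^5 + 16*s^4 + 71*s^3 + 12*s^2 - 34*s - 8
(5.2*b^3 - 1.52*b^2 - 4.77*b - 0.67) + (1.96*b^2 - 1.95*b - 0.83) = 5.2*b^3 + 0.44*b^2 - 6.72*b - 1.5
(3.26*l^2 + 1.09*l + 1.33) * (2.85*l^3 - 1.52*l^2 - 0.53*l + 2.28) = 9.291*l^5 - 1.8487*l^4 + 0.4059*l^3 + 4.8335*l^2 + 1.7803*l + 3.0324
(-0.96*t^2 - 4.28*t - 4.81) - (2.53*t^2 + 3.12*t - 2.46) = -3.49*t^2 - 7.4*t - 2.35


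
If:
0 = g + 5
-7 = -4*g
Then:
No Solution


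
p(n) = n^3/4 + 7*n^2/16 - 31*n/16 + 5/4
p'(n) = 3*n^2/4 + 7*n/8 - 31/16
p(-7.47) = -64.07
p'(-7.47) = 33.38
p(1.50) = 0.17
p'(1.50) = 1.06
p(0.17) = 0.93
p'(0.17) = -1.77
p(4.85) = 30.67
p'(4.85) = 19.95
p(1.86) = 0.77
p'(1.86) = 2.28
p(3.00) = 6.12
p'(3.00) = 7.44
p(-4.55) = -4.43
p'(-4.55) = 9.61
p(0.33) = 0.67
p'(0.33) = -1.57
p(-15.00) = -715.00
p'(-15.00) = 153.69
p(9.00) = 201.50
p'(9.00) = 66.69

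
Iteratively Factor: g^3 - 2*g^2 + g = (g - 1)*(g^2 - g) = (g - 1)^2*(g)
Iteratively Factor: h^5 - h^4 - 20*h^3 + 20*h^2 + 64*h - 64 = (h + 2)*(h^4 - 3*h^3 - 14*h^2 + 48*h - 32) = (h - 1)*(h + 2)*(h^3 - 2*h^2 - 16*h + 32) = (h - 1)*(h + 2)*(h + 4)*(h^2 - 6*h + 8) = (h - 2)*(h - 1)*(h + 2)*(h + 4)*(h - 4)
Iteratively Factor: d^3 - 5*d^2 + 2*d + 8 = (d - 2)*(d^2 - 3*d - 4) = (d - 4)*(d - 2)*(d + 1)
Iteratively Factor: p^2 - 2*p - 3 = (p - 3)*(p + 1)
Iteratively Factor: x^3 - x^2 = (x)*(x^2 - x) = x*(x - 1)*(x)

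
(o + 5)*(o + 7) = o^2 + 12*o + 35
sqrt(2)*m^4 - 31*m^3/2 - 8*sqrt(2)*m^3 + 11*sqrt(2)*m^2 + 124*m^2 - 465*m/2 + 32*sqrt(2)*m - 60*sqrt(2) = (m - 5)*(m - 3)*(m - 8*sqrt(2))*(sqrt(2)*m + 1/2)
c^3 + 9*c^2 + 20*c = c*(c + 4)*(c + 5)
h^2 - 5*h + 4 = (h - 4)*(h - 1)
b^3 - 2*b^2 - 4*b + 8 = (b - 2)^2*(b + 2)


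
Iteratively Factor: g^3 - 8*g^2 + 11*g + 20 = (g - 5)*(g^2 - 3*g - 4) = (g - 5)*(g - 4)*(g + 1)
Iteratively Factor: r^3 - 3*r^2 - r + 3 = (r - 3)*(r^2 - 1) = (r - 3)*(r + 1)*(r - 1)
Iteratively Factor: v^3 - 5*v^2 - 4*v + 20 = (v - 5)*(v^2 - 4) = (v - 5)*(v + 2)*(v - 2)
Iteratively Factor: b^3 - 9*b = (b - 3)*(b^2 + 3*b) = (b - 3)*(b + 3)*(b)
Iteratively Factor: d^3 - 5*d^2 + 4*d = (d - 4)*(d^2 - d) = (d - 4)*(d - 1)*(d)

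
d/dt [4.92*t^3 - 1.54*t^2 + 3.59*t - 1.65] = 14.76*t^2 - 3.08*t + 3.59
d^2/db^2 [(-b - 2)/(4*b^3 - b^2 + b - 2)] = 2*(-(b + 2)*(12*b^2 - 2*b + 1)^2 + (12*b^2 - 2*b + (b + 2)*(12*b - 1) + 1)*(4*b^3 - b^2 + b - 2))/(4*b^3 - b^2 + b - 2)^3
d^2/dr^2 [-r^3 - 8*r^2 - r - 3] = -6*r - 16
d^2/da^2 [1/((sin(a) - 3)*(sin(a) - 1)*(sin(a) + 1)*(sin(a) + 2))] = (16*sin(a)^8 - 23*sin(a)^7 - 95*sin(a)^6 + 106*sin(a)^5 + 212*sin(a)^4 - 83*sin(a)^3 - 47*sin(a)^2 - 86)/((sin(a) - 3)^3*(sin(a) + 2)^3*cos(a)^6)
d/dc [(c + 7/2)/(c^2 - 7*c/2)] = (-4*c^2 - 28*c + 49)/(c^2*(4*c^2 - 28*c + 49))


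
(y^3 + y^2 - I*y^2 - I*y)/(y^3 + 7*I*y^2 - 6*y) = (y^2 + y - I*y - I)/(y^2 + 7*I*y - 6)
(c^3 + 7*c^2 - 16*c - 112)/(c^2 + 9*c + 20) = (c^2 + 3*c - 28)/(c + 5)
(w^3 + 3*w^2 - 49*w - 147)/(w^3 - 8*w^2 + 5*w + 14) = (w^2 + 10*w + 21)/(w^2 - w - 2)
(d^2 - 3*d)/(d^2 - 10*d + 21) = d/(d - 7)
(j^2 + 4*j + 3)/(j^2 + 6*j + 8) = (j^2 + 4*j + 3)/(j^2 + 6*j + 8)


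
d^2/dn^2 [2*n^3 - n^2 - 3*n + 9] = 12*n - 2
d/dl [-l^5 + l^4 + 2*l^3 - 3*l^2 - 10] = l*(-5*l^3 + 4*l^2 + 6*l - 6)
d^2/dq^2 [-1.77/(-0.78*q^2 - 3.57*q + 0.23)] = (-2.153736*q^2 - 9.857484*q + 1.77*(1.56*q + 3.57)*(3.12*q + 7.14) + 0.635076)/(0.78*q^2 + 3.57*q - 0.23)^3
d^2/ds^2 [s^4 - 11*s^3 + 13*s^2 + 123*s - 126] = 12*s^2 - 66*s + 26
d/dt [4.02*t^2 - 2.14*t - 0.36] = 8.04*t - 2.14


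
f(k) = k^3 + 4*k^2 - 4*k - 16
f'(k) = 3*k^2 + 8*k - 4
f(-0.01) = -15.96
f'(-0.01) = -4.08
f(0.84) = -15.94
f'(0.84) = 4.84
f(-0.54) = -12.83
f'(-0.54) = -7.45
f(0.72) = -16.43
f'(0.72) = 3.32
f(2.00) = 0.00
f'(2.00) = 24.00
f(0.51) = -16.87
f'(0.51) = 0.86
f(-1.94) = -0.49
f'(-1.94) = -8.23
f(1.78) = -4.81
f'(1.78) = 19.75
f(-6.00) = -64.00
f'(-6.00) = 56.00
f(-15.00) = -2431.00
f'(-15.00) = 551.00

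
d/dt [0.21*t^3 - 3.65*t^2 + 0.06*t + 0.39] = 0.63*t^2 - 7.3*t + 0.06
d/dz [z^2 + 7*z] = 2*z + 7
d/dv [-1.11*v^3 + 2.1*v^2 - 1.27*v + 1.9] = -3.33*v^2 + 4.2*v - 1.27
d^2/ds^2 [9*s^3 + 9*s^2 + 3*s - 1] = 54*s + 18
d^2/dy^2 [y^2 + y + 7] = 2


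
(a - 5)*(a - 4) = a^2 - 9*a + 20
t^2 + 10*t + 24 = (t + 4)*(t + 6)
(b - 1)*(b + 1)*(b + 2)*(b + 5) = b^4 + 7*b^3 + 9*b^2 - 7*b - 10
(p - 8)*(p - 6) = p^2 - 14*p + 48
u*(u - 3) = u^2 - 3*u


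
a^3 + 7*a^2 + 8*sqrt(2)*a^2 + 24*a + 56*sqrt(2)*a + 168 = (a + 7)*(a + 2*sqrt(2))*(a + 6*sqrt(2))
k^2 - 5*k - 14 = (k - 7)*(k + 2)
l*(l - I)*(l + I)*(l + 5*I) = l^4 + 5*I*l^3 + l^2 + 5*I*l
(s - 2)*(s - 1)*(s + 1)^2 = s^4 - s^3 - 3*s^2 + s + 2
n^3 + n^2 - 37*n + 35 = (n - 5)*(n - 1)*(n + 7)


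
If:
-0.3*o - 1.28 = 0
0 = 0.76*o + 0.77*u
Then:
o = -4.27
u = 4.21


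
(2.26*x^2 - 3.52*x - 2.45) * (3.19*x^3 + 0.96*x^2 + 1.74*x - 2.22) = 7.2094*x^5 - 9.0592*x^4 - 7.2623*x^3 - 13.494*x^2 + 3.5514*x + 5.439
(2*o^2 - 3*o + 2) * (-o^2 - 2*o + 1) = -2*o^4 - o^3 + 6*o^2 - 7*o + 2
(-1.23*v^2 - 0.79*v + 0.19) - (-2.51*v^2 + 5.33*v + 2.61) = 1.28*v^2 - 6.12*v - 2.42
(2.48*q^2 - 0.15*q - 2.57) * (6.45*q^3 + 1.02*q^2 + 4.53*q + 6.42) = 15.996*q^5 + 1.5621*q^4 - 5.4951*q^3 + 12.6207*q^2 - 12.6051*q - 16.4994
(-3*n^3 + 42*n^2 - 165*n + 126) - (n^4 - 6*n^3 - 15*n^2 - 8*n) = -n^4 + 3*n^3 + 57*n^2 - 157*n + 126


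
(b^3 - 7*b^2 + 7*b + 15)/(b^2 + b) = b - 8 + 15/b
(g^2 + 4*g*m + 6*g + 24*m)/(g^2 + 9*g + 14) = (g^2 + 4*g*m + 6*g + 24*m)/(g^2 + 9*g + 14)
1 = 1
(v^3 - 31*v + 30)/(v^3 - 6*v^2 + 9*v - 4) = (v^2 + v - 30)/(v^2 - 5*v + 4)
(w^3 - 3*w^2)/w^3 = (w - 3)/w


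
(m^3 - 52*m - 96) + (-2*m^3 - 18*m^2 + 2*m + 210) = -m^3 - 18*m^2 - 50*m + 114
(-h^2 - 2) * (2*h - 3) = -2*h^3 + 3*h^2 - 4*h + 6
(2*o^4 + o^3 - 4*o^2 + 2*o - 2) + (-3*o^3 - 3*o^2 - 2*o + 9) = 2*o^4 - 2*o^3 - 7*o^2 + 7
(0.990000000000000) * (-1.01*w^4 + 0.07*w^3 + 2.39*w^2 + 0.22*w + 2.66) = -0.9999*w^4 + 0.0693*w^3 + 2.3661*w^2 + 0.2178*w + 2.6334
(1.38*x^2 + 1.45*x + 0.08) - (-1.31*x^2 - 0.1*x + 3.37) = 2.69*x^2 + 1.55*x - 3.29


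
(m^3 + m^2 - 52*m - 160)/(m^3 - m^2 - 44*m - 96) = (m + 5)/(m + 3)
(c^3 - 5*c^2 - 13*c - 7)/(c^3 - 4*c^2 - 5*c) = (c^2 - 6*c - 7)/(c*(c - 5))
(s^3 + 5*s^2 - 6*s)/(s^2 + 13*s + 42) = s*(s - 1)/(s + 7)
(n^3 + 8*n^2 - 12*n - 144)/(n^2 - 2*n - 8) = (n^2 + 12*n + 36)/(n + 2)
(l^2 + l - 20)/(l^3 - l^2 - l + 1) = (l^2 + l - 20)/(l^3 - l^2 - l + 1)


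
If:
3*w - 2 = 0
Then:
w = 2/3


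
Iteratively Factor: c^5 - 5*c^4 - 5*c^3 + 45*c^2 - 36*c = (c - 1)*(c^4 - 4*c^3 - 9*c^2 + 36*c) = c*(c - 1)*(c^3 - 4*c^2 - 9*c + 36) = c*(c - 1)*(c + 3)*(c^2 - 7*c + 12) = c*(c - 3)*(c - 1)*(c + 3)*(c - 4)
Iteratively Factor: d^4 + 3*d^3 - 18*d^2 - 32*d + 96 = (d + 4)*(d^3 - d^2 - 14*d + 24) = (d - 2)*(d + 4)*(d^2 + d - 12) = (d - 3)*(d - 2)*(d + 4)*(d + 4)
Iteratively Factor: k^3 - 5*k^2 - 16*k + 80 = (k + 4)*(k^2 - 9*k + 20) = (k - 5)*(k + 4)*(k - 4)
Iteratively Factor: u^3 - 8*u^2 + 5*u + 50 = (u - 5)*(u^2 - 3*u - 10) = (u - 5)^2*(u + 2)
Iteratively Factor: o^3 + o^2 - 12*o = (o + 4)*(o^2 - 3*o) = o*(o + 4)*(o - 3)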